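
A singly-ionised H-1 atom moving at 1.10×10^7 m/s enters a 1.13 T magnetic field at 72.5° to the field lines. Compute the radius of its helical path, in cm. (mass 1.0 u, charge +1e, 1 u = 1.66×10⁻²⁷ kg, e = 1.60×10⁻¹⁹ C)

Only the perpendicular component v⊥ = v sin72.5° = 1.05×10^7 m/s is bent by the field.
r = m v⊥ /(qB) = (1.66×10^-27)(1.05×10^7) / [(1×1.60×10^-19)(1.13)] = 0.0963 m.

r ≈ 9.63 cm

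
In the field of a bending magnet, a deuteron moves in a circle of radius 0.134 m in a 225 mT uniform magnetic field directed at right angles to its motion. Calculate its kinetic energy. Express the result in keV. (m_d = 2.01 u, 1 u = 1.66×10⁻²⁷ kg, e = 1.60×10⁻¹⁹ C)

v = qBr/m = (1×1.60×10^-19)(0.225)(0.134) / (3.34×10^-27) = 1.45×10^6 m/s.
K = ½mv² = 0.5·(3.34×10^-27)·(1.45×10^6)² = 3.49×10^-15 J = 21.8 keV.

K ≈ 21.8 keV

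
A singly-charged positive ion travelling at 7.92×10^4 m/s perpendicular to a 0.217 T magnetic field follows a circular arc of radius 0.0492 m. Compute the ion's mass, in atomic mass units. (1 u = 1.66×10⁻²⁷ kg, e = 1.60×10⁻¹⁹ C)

qvB = mv²/r ⇒ m = qBr/v.
m = (1×1.60×10^-19)(0.217)(0.0492) / (7.92×10^4) = 2.16×10^-26 kg = 13.0 u.

m ≈ 13.0 u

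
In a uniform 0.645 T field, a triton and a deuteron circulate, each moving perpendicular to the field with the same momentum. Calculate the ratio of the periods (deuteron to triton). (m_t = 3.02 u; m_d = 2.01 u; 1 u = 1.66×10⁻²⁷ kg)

T = 2πm/(qB) is independent of speed, so T₂/T₁ = (m₂/q₂)/(m₁/q₁).
T_{deuteron}/T_{triton} = (3.34×10^-27/1e) / (5.01×10^-27/1e) = 0.666.

ratio ≈ 0.666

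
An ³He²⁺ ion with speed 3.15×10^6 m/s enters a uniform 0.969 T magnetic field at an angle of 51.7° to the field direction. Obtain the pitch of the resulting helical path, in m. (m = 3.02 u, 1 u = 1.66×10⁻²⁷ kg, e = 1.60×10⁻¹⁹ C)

The velocity component along B is v∥ = v cos51.7° = 1.95×10^6 m/s.
The cyclotron period T = 2πm/(qB) = 1.02×10^-7 s is set by m, q, B alone.
Pitch = v∥·T = (1.95×10^6)(1.02×10^-7) = 0.198 m.

pitch ≈ 0.198 m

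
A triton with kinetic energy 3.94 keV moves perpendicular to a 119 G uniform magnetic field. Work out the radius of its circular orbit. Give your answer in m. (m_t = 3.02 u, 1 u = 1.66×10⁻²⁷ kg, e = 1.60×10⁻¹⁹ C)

r ≈ 1.32 m

Convert the energy: K = 3.94 keV = 6.30×10^-16 J.
v = √(2K/m) = √(2·6.30×10^-16/5.01×10^-27) = 5.01×10^5 m/s.
r = mv/(qB) = (5.01×10^-27)(5.01×10^5) / [(1×1.60×10^-19)(0.0119)] = 1.32 m.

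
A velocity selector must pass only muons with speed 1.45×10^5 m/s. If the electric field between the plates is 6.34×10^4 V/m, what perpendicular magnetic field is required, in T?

qE = qvB ⇒ B = E/v = (6.34×10^4) / (1.45×10^5) = 0.437 T.

B ≈ 0.437 T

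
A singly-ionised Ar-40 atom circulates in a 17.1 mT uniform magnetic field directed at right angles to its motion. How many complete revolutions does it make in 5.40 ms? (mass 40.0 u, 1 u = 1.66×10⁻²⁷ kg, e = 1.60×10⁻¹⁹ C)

N = 35

T = 2πm/(qB) = 2π(6.64×10^-26) / [(1×1.60×10^-19)(0.0171)] = 1.5249×10^-4 s.
N = t/T = 5.40×10^-3 / 1.5249×10^-4 ≈ 35.41, so 35 complete revolutions.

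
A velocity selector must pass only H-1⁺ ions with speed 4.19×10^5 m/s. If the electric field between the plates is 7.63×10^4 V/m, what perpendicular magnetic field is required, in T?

B ≈ 0.182 T

qE = qvB ⇒ B = E/v = (7.63×10^4) / (4.19×10^5) = 0.182 T.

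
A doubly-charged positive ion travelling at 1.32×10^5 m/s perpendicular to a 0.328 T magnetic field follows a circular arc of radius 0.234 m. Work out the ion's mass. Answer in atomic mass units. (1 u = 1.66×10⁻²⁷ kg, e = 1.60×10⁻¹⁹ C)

qvB = mv²/r ⇒ m = qBr/v.
m = (2×1.60×10^-19)(0.328)(0.234) / (1.32×10^5) = 1.86×10^-25 kg = 112 u.

m ≈ 112 u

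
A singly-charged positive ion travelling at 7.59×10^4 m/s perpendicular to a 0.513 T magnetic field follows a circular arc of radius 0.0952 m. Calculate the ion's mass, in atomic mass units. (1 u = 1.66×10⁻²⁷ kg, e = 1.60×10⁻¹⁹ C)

m ≈ 62.0 u

qvB = mv²/r ⇒ m = qBr/v.
m = (1×1.60×10^-19)(0.513)(0.0952) / (7.59×10^4) = 1.03×10^-25 kg = 62.0 u.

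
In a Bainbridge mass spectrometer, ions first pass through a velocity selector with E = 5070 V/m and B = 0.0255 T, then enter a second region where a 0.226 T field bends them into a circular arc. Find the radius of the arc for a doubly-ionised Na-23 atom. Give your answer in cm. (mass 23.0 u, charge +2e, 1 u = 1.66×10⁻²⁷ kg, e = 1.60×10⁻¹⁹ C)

r ≈ 10.5 cm

The selector passes v = E/B = 5070/0.0255 = 1.99×10^5 m/s.
In the deflection region, r = mv/(qB₂) = (3.82×10^-26)(1.99×10^5) / [(2×1.60×10^-19)(0.226)] = 0.105 m.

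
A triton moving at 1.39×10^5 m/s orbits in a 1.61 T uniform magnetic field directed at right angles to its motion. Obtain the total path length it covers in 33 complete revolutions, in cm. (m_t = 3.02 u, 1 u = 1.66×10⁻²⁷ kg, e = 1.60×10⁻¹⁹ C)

r = mv/(qB) = 2.71×10^-3 m, so one revolution covers 2πr = 0.0170 m.
In 33 revolutions: L = 33·2πr = 0.561 m.

L ≈ 56.1 cm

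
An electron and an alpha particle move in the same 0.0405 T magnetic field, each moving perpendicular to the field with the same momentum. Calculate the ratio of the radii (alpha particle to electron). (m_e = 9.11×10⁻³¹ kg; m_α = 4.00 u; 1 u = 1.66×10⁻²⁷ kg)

ratio ≈ 0.500

r = p/(qB) ⇒ at equal p, r ∝ 1/q.
r_{alpha particle}/r_{electron} = 0.500.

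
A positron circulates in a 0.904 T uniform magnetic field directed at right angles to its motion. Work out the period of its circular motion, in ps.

T ≈ 39.6 ps

The cyclotron period is independent of speed: T = 2πm/(qB).
T = 2π(9.11×10^-31) / [(1×1.60×10^-19)(0.904)] = 3.96×10^-11 s.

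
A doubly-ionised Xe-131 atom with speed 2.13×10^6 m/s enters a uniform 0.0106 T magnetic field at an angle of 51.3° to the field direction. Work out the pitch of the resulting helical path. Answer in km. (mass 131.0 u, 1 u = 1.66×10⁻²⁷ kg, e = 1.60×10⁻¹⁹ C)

The velocity component along B is v∥ = v cos51.3° = 1.33×10^6 m/s.
The cyclotron period T = 2πm/(qB) = 4.03×10^-4 s is set by m, q, B alone.
Pitch = v∥·T = (1.33×10^6)(4.03×10^-4) = 536 m.

pitch ≈ 0.536 km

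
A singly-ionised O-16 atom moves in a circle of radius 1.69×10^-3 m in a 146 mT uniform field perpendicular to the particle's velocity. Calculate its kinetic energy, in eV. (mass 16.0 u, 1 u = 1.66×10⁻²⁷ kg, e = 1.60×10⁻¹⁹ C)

v = qBr/m = (1×1.60×10^-19)(0.146)(1.69×10^-3) / (2.66×10^-26) = 1490 m/s.
K = ½mv² = 0.5·(2.66×10^-26)·(1490)² = 2.93×10^-20 J = 0.183 eV.

K ≈ 0.183 eV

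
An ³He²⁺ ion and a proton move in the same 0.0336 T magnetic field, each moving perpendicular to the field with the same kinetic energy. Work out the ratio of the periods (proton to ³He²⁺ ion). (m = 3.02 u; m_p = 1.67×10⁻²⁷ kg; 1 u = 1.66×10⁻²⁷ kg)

T = 2πm/(qB) is independent of speed, so T₂/T₁ = (m₂/q₂)/(m₁/q₁).
T_{proton}/T_{³He²⁺ ion} = (1.67×10^-27/1e) / (5.01×10^-27/2e) = 0.666.

ratio ≈ 0.666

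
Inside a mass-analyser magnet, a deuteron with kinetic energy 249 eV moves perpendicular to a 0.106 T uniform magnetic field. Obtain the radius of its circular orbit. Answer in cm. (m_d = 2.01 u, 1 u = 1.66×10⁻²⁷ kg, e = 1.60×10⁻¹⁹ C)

Convert the energy: K = 249 eV = 3.98×10^-17 J.
v = √(2K/m) = √(2·3.98×10^-17/3.34×10^-27) = 1.55×10^5 m/s.
r = mv/(qB) = (3.34×10^-27)(1.55×10^5) / [(1×1.60×10^-19)(0.106)] = 0.0304 m.

r ≈ 3.04 cm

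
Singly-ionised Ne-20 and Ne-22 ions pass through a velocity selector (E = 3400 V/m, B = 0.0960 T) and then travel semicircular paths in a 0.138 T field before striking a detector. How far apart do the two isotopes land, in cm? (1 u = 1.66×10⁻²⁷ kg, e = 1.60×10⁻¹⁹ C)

Δd ≈ 1.07 cm

Both emerge at v = E/B₁ = 3.54×10^4 m/s.
r = mv/(qB₂), so r₁ = 0.05325 m and r₂ = 0.05858 m, giving Δr = 5.33×10^-3 m.
After a semicircle each ion lands a diameter 2r from the entry slit, so the separation is 2Δr = 0.0107 m.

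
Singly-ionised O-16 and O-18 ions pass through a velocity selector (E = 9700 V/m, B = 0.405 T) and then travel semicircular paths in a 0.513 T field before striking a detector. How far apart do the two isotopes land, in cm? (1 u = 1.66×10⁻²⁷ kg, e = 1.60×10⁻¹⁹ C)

Δd ≈ 0.194 cm

Both emerge at v = E/B₁ = 2.40×10^4 m/s.
r = mv/(qB₂), so r₁ = 7.750×10^-3 m and r₂ = 8.719×10^-3 m, giving Δr = 9.69×10^-4 m.
After a semicircle each ion lands a diameter 2r from the entry slit, so the separation is 2Δr = 1.94×10^-3 m.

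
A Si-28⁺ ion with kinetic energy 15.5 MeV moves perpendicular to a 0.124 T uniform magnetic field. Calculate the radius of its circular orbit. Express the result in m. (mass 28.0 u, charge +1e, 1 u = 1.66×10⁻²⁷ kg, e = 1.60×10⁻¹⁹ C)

Convert the energy: K = 15.5 MeV = 2.48×10^-12 J.
v = √(2K/m) = √(2·2.48×10^-12/4.65×10^-26) = 1.03×10^7 m/s.
r = mv/(qB) = (4.65×10^-26)(1.03×10^7) / [(1×1.60×10^-19)(0.124)] = 24.2 m.

r ≈ 24.2 m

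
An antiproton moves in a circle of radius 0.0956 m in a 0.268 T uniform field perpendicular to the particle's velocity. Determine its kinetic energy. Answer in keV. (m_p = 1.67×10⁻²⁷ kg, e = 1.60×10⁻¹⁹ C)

v = qBr/m = (1×1.60×10^-19)(0.268)(0.0956) / (1.67×10^-27) = 2.45×10^6 m/s.
K = ½mv² = 0.5·(1.67×10^-27)·(2.45×10^6)² = 5.03×10^-15 J = 31.4 keV.

K ≈ 31.4 keV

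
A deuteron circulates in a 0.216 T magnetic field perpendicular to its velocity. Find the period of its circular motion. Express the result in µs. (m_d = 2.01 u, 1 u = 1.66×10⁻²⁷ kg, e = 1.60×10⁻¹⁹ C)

T ≈ 0.607 µs

The cyclotron period is independent of speed: T = 2πm/(qB).
T = 2π(3.34×10^-27) / [(1×1.60×10^-19)(0.216)] = 6.07×10^-7 s.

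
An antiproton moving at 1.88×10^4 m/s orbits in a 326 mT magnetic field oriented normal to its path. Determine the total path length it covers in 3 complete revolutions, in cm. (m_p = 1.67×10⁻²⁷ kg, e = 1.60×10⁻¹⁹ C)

L ≈ 1.13 cm

r = mv/(qB) = 6.02×10^-4 m, so one revolution covers 2πr = 3.78×10^-3 m.
In 3 revolutions: L = 3·2πr = 0.0113 m.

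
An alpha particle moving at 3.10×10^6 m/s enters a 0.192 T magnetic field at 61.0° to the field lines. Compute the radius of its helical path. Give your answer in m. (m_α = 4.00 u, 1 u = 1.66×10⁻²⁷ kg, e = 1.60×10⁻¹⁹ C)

Only the perpendicular component v⊥ = v sin61.0° = 2.71×10^6 m/s is bent by the field.
r = m v⊥ /(qB) = (6.64×10^-27)(2.71×10^6) / [(2×1.60×10^-19)(0.192)] = 0.293 m.

r ≈ 0.293 m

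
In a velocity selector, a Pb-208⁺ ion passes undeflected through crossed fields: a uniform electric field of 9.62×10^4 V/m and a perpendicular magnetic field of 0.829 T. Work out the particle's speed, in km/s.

For zero net force, qE = qvB, so v = E/B.
v = (9.62×10^4) / (0.829) = 1.16×10^5 m/s.

v ≈ 116 km/s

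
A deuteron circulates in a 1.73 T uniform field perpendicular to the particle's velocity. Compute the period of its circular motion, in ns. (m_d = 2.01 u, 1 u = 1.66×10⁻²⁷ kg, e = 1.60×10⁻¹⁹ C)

The cyclotron period is independent of speed: T = 2πm/(qB).
T = 2π(3.34×10^-27) / [(1×1.60×10^-19)(1.73)] = 7.57×10^-8 s.

T ≈ 75.7 ns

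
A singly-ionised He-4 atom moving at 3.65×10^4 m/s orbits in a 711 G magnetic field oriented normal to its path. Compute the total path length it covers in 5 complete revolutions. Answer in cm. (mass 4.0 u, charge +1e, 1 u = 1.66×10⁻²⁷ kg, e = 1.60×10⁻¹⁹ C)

L ≈ 66.9 cm

r = mv/(qB) = 0.0213 m, so one revolution covers 2πr = 0.134 m.
In 5 revolutions: L = 5·2πr = 0.669 m.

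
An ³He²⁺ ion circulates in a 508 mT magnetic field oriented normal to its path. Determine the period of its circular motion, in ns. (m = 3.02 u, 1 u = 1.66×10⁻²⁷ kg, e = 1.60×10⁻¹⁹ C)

T ≈ 194 ns

The cyclotron period is independent of speed: T = 2πm/(qB).
T = 2π(5.01×10^-27) / [(2×1.60×10^-19)(0.508)] = 1.94×10^-7 s.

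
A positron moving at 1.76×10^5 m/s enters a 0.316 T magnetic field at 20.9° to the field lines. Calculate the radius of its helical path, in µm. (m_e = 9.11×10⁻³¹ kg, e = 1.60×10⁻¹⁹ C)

r ≈ 1.13 µm

Only the perpendicular component v⊥ = v sin20.9° = 6.28×10^4 m/s is bent by the field.
r = m v⊥ /(qB) = (9.11×10^-31)(6.28×10^4) / [(1×1.60×10^-19)(0.316)] = 1.13×10^-6 m.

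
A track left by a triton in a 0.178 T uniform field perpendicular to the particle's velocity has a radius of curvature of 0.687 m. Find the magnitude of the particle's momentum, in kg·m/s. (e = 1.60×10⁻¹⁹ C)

Since qvB = mv²/r, the momentum p = mv = qBr.
p = (1×1.60×10^-19)(0.178)(0.687) = 1.96×10^-20 kg·m/s.

p ≈ 1.96×10^-20 kg·m/s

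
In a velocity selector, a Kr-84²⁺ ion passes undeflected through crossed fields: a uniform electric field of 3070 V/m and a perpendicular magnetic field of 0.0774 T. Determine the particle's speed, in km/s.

For zero net force, qE = qvB, so v = E/B.
v = (3070) / (0.0774) = 3.97×10^4 m/s.

v ≈ 39.7 km/s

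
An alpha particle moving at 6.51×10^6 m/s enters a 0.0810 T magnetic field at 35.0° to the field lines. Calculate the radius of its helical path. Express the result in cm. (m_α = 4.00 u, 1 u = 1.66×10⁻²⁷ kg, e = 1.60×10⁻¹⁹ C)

r ≈ 95.7 cm

Only the perpendicular component v⊥ = v sin35.0° = 3.73×10^6 m/s is bent by the field.
r = m v⊥ /(qB) = (6.64×10^-27)(3.73×10^6) / [(2×1.60×10^-19)(0.0810)] = 0.957 m.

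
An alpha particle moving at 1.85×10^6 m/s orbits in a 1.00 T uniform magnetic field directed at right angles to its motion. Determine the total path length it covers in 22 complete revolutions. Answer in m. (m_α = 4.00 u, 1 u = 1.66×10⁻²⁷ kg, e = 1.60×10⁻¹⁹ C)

L ≈ 5.31 m

r = mv/(qB) = 0.0384 m, so one revolution covers 2πr = 0.241 m.
In 22 revolutions: L = 22·2πr = 5.31 m.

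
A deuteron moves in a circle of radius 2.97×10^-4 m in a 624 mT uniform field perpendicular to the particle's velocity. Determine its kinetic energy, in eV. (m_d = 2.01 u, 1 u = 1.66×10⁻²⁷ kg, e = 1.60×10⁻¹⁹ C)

K ≈ 0.824 eV

v = qBr/m = (1×1.60×10^-19)(0.624)(2.97×10^-4) / (3.34×10^-27) = 8890 m/s.
K = ½mv² = 0.5·(3.34×10^-27)·(8890)² = 1.32×10^-19 J = 0.824 eV.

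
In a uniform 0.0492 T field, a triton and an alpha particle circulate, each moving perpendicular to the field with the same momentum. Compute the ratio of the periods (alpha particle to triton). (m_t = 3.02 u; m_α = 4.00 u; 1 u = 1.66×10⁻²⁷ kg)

T = 2πm/(qB) is independent of speed, so T₂/T₁ = (m₂/q₂)/(m₁/q₁).
T_{alpha particle}/T_{triton} = (6.64×10^-27/2e) / (5.01×10^-27/1e) = 0.662.

ratio ≈ 0.662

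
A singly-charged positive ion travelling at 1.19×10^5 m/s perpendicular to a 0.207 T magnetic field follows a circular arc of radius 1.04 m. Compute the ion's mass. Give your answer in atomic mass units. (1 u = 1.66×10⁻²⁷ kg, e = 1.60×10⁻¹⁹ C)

qvB = mv²/r ⇒ m = qBr/v.
m = (1×1.60×10^-19)(0.207)(1.04) / (1.19×10^5) = 2.89×10^-25 kg = 174 u.

m ≈ 174 u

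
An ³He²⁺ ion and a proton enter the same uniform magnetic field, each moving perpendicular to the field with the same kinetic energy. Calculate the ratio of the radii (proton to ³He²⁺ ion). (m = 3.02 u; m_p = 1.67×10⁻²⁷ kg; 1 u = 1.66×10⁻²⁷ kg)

r = √(2mK)/(qB) ⇒ at equal K, r ∝ √m/q.
r_{proton}/r_{³He²⁺ ion} = 1.15.

ratio ≈ 1.15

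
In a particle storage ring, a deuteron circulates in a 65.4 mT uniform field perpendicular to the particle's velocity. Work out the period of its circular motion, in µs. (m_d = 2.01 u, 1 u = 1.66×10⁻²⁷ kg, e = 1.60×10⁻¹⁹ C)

T ≈ 2.00 µs

The cyclotron period is independent of speed: T = 2πm/(qB).
T = 2π(3.34×10^-27) / [(1×1.60×10^-19)(0.0654)] = 2.00×10^-6 s.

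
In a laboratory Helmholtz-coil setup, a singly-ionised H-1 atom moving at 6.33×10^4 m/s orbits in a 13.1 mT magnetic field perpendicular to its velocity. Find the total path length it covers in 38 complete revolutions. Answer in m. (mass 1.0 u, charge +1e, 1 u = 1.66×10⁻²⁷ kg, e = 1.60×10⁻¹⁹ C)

L ≈ 12.0 m

r = mv/(qB) = 0.0501 m, so one revolution covers 2πr = 0.315 m.
In 38 revolutions: L = 38·2πr = 12.0 m.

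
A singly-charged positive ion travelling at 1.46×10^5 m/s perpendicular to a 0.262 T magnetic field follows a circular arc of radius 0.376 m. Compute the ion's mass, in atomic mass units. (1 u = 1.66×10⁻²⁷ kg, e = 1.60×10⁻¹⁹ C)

m ≈ 65.0 u

qvB = mv²/r ⇒ m = qBr/v.
m = (1×1.60×10^-19)(0.262)(0.376) / (1.46×10^5) = 1.08×10^-25 kg = 65.0 u.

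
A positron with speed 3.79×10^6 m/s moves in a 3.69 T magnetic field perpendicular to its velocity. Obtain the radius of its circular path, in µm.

r ≈ 5.85 µm

The magnetic force provides the centripetal force: qvB = mv²/r, so r = mv/(qB).
r = (9.11×10^-31 kg)(3.79×10^6 m/s) / [(1×1.60×10^-19 C)(3.69 T)] = 5.85×10^-6 m.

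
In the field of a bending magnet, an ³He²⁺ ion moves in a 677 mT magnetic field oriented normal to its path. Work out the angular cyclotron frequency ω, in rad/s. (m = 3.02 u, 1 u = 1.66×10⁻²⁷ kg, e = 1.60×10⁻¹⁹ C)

ω ≈ 4.32×10^7 rad/s

ω = qB/m = (2×1.60×10^-19)(0.677) / (5.01×10^-27) = 4.32×10^7 rad/s.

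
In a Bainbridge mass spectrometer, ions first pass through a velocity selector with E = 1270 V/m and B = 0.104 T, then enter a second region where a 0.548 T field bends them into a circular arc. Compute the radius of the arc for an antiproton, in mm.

The selector passes v = E/B = 1270/0.104 = 1.22×10^4 m/s.
In the deflection region, r = mv/(qB₂) = (1.67×10^-27)(1.22×10^4) / [(1×1.60×10^-19)(0.548)] = 2.33×10^-4 m.

r ≈ 0.233 mm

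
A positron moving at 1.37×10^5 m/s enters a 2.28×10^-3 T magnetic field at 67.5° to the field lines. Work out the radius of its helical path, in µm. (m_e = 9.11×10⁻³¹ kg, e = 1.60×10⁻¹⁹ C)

Only the perpendicular component v⊥ = v sin67.5° = 1.27×10^5 m/s is bent by the field.
r = m v⊥ /(qB) = (9.11×10^-31)(1.27×10^5) / [(1×1.60×10^-19)(2.28×10^-3)] = 3.16×10^-4 m.

r ≈ 316 µm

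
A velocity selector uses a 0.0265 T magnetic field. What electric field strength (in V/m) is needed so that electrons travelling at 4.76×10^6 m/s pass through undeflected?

E ≈ 1.26×10^5 V/m

qE = qvB ⇒ E = vB = (4.76×10^6)(0.0265) = 1.26×10^5 V/m.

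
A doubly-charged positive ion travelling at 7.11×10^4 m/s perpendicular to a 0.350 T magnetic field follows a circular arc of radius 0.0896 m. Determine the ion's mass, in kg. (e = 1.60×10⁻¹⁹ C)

qvB = mv²/r ⇒ m = qBr/v.
m = (2×1.60×10^-19)(0.350)(0.0896) / (7.11×10^4) = 1.41×10^-25 kg.

m ≈ 1.41×10^-25 kg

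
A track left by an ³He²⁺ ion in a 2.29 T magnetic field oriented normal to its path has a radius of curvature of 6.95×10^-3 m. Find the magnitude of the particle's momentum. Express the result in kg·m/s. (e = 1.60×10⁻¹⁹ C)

p ≈ 5.09×10^-21 kg·m/s

Since qvB = mv²/r, the momentum p = mv = qBr.
p = (2×1.60×10^-19)(2.29)(6.95×10^-3) = 5.09×10^-21 kg·m/s.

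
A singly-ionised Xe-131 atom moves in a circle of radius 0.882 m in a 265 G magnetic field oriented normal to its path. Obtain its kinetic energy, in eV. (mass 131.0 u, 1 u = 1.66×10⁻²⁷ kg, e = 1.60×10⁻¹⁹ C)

K ≈ 201 eV

v = qBr/m = (1×1.60×10^-19)(0.0265)(0.882) / (2.17×10^-25) = 1.72×10^4 m/s.
K = ½mv² = 0.5·(2.17×10^-25)·(1.72×10^4)² = 3.22×10^-17 J = 201 eV.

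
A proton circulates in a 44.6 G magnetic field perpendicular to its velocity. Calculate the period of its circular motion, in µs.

T ≈ 14.7 µs

The cyclotron period is independent of speed: T = 2πm/(qB).
T = 2π(1.67×10^-27) / [(1×1.60×10^-19)(4.46×10^-3)] = 1.47×10^-5 s.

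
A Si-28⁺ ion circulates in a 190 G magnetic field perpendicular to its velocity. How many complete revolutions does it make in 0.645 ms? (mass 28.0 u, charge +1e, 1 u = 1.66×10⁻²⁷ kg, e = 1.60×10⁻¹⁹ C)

N = 6

T = 2πm/(qB) = 2π(4.648×10^-26) / [(1×1.60×10^-19)(0.0190)] = 9.6067×10^-5 s.
N = t/T = 6.45×10^-4 / 9.6067×10^-5 ≈ 6.71, so 6 complete revolutions.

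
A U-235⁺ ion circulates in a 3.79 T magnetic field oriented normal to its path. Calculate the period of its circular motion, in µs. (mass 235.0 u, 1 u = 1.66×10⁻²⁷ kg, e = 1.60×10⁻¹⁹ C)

T ≈ 4.04 µs

The cyclotron period is independent of speed: T = 2πm/(qB).
T = 2π(3.90×10^-25) / [(1×1.60×10^-19)(3.79)] = 4.04×10^-6 s.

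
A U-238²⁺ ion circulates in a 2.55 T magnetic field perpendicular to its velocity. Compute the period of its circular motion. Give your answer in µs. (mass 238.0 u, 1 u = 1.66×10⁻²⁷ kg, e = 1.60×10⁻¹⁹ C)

T ≈ 3.04 µs

The cyclotron period is independent of speed: T = 2πm/(qB).
T = 2π(3.95×10^-25) / [(2×1.60×10^-19)(2.55)] = 3.04×10^-6 s.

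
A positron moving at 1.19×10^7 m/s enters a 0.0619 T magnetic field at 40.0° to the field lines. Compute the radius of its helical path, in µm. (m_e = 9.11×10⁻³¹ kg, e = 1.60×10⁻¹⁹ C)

r ≈ 704 µm

Only the perpendicular component v⊥ = v sin40.0° = 7.65×10^6 m/s is bent by the field.
r = m v⊥ /(qB) = (9.11×10^-31)(7.65×10^6) / [(1×1.60×10^-19)(0.0619)] = 7.04×10^-4 m.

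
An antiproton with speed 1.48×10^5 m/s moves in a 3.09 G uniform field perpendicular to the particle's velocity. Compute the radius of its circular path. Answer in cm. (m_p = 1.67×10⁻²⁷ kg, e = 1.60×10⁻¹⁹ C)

The magnetic force provides the centripetal force: qvB = mv²/r, so r = mv/(qB).
r = (1.67×10^-27 kg)(1.48×10^5 m/s) / [(1×1.60×10^-19 C)(3.09×10^-4 T)] = 5.00 m.

r ≈ 500 cm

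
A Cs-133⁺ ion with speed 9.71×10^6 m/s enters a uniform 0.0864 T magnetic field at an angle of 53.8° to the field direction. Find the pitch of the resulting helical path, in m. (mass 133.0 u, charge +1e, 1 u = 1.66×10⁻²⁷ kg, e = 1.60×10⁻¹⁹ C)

The velocity component along B is v∥ = v cos53.8° = 5.73×10^6 m/s.
The cyclotron period T = 2πm/(qB) = 1.00×10^-4 s is set by m, q, B alone.
Pitch = v∥·T = (5.73×10^6)(1.00×10^-4) = 575 m.

pitch ≈ 575 m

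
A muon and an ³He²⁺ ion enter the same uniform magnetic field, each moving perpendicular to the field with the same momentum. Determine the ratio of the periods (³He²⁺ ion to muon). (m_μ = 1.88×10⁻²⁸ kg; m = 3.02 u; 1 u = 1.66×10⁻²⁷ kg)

ratio ≈ 13.3

T = 2πm/(qB) is independent of speed, so T₂/T₁ = (m₂/q₂)/(m₁/q₁).
T_{³He²⁺ ion}/T_{muon} = (5.01×10^-27/2e) / (1.88×10^-28/1e) = 13.3.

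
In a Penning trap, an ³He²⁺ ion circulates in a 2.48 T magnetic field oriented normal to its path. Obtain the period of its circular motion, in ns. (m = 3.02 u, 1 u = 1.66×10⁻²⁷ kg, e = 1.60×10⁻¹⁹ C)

The cyclotron period is independent of speed: T = 2πm/(qB).
T = 2π(5.01×10^-27) / [(2×1.60×10^-19)(2.48)] = 3.97×10^-8 s.

T ≈ 39.7 ns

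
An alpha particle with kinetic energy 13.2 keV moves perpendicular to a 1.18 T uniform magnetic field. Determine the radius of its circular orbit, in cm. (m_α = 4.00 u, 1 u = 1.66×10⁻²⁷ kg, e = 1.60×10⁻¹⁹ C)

Convert the energy: K = 13.2 keV = 2.11×10^-15 J.
v = √(2K/m) = √(2·2.11×10^-15/6.64×10^-27) = 7.98×10^5 m/s.
r = mv/(qB) = (6.64×10^-27)(7.98×10^5) / [(2×1.60×10^-19)(1.18)] = 0.0140 m.

r ≈ 1.40 cm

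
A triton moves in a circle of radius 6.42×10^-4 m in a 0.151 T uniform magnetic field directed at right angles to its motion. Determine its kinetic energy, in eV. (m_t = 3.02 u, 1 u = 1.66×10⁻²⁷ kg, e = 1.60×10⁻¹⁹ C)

K ≈ 0.150 eV

v = qBr/m = (1×1.60×10^-19)(0.151)(6.42×10^-4) / (5.01×10^-27) = 3090 m/s.
K = ½mv² = 0.5·(5.01×10^-27)·(3090)² = 2.40×10^-20 J = 0.150 eV.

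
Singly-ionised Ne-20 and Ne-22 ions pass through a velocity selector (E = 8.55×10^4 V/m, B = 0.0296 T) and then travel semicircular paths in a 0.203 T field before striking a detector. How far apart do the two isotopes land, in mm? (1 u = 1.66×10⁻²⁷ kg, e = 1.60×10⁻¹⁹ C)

Both emerge at v = E/B₁ = 2.89×10^6 m/s.
r = mv/(qB₂), so r₁ = 2.953 m and r₂ = 3.248 m, giving Δr = 0.295 m.
After a semicircle each ion lands a diameter 2r from the entry slit, so the separation is 2Δr = 0.591 m.

Δd ≈ 591 mm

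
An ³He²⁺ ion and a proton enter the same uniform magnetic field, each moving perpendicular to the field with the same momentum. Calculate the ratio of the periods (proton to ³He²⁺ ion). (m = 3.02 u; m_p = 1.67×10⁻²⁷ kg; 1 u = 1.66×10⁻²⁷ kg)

T = 2πm/(qB) is independent of speed, so T₂/T₁ = (m₂/q₂)/(m₁/q₁).
T_{proton}/T_{³He²⁺ ion} = (1.67×10^-27/1e) / (5.01×10^-27/2e) = 0.666.

ratio ≈ 0.666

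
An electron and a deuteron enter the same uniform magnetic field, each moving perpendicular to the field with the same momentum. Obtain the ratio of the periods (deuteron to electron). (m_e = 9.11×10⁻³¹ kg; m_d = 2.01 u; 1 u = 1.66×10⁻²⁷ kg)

T = 2πm/(qB) is independent of speed, so T₂/T₁ = (m₂/q₂)/(m₁/q₁).
T_{deuteron}/T_{electron} = (3.34×10^-27/1e) / (9.11×10^-31/1e) = 3660.

ratio ≈ 3660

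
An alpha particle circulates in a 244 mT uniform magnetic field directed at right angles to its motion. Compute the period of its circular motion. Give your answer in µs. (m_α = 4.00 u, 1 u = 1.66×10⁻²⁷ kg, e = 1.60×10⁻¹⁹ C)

T ≈ 0.534 µs

The cyclotron period is independent of speed: T = 2πm/(qB).
T = 2π(6.64×10^-27) / [(2×1.60×10^-19)(0.244)] = 5.34×10^-7 s.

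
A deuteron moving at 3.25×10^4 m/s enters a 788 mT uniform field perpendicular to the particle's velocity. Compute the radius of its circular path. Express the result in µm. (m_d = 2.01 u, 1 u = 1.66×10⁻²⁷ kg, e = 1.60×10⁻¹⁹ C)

r ≈ 860 µm

The magnetic force provides the centripetal force: qvB = mv²/r, so r = mv/(qB).
r = (3.34×10^-27 kg)(3.25×10^4 m/s) / [(1×1.60×10^-19 C)(0.788 T)] = 8.60×10^-4 m.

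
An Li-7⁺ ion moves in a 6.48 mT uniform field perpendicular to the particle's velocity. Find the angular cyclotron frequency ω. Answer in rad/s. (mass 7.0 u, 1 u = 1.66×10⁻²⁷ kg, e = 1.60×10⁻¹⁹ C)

ω ≈ 8.92×10^4 rad/s

ω = qB/m = (1×1.60×10^-19)(6.48×10^-3) / (1.16×10^-26) = 8.92×10^4 rad/s.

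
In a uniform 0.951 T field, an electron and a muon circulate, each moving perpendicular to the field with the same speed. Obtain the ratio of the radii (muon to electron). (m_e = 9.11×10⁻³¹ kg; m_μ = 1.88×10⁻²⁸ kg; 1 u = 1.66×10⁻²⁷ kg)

ratio ≈ 206

r = mv/(qB) ⇒ at equal v, r ∝ m/q.
r_{muon}/r_{electron} = 206.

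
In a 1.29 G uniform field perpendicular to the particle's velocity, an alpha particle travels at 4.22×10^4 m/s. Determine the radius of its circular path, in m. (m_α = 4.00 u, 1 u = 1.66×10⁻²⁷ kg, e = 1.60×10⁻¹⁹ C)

The magnetic force provides the centripetal force: qvB = mv²/r, so r = mv/(qB).
r = (6.64×10^-27 kg)(4.22×10^4 m/s) / [(2×1.60×10^-19 C)(1.29×10^-4 T)] = 6.79 m.

r ≈ 6.79 m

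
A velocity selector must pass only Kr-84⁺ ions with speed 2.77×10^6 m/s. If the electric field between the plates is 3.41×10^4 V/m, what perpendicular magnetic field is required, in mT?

qE = qvB ⇒ B = E/v = (3.41×10^4) / (2.77×10^6) = 0.0123 T.

B ≈ 12.3 mT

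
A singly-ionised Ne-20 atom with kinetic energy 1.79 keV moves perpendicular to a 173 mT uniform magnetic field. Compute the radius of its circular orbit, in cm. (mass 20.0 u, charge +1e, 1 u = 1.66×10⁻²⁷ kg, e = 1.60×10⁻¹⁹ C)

Convert the energy: K = 1.79 keV = 2.86×10^-16 J.
v = √(2K/m) = √(2·2.86×10^-16/3.32×10^-26) = 1.31×10^5 m/s.
r = mv/(qB) = (3.32×10^-26)(1.31×10^5) / [(1×1.60×10^-19)(0.173)] = 0.158 m.

r ≈ 15.8 cm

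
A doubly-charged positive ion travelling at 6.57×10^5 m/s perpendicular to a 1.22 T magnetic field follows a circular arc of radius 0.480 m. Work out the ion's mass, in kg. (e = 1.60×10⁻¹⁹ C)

qvB = mv²/r ⇒ m = qBr/v.
m = (2×1.60×10^-19)(1.22)(0.480) / (6.57×10^5) = 2.85×10^-25 kg.

m ≈ 2.85×10^-25 kg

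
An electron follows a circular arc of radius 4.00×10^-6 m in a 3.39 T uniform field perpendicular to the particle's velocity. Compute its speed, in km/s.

From qvB = mv²/r, v = qBr/m.
v = (1×1.60×10^-19)(3.39)(4.00×10^-6) / (9.11×10^-31) = 2.38×10^6 m/s.

v ≈ 2380 km/s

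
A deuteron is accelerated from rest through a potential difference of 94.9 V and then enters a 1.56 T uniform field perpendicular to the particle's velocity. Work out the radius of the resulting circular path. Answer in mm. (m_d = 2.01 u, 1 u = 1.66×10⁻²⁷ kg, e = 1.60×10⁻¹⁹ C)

r ≈ 1.28 mm

The kinetic energy gained is K = qV = (1×1.60×10^-19)(94.9) = 1.52×10^-17 J.
v = √(2K/m) = 9.54×10^4 m/s.
r = mv/(qB) = (3.34×10^-27)(9.54×10^4) / [(1×1.60×10^-19)(1.56)] = 1.28×10^-3 m.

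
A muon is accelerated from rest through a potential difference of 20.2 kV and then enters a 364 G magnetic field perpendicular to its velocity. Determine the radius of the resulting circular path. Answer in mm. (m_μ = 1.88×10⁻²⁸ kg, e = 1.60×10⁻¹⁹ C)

r ≈ 189 mm

The kinetic energy gained is K = qV = (1×1.60×10^-19)(2.02×10^4) = 3.23×10^-15 J.
v = √(2K/m) = 5.86×10^6 m/s.
r = mv/(qB) = (1.88×10^-28)(5.86×10^6) / [(1×1.60×10^-19)(0.0364)] = 0.189 m.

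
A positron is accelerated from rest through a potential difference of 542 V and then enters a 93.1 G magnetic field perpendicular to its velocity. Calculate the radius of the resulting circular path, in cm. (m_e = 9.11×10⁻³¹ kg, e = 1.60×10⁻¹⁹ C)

The kinetic energy gained is K = qV = (1×1.60×10^-19)(542) = 8.67×10^-17 J.
v = √(2K/m) = 1.38×10^7 m/s.
r = mv/(qB) = (9.11×10^-31)(1.38×10^7) / [(1×1.60×10^-19)(9.31×10^-3)] = 8.44×10^-3 m.

r ≈ 0.844 cm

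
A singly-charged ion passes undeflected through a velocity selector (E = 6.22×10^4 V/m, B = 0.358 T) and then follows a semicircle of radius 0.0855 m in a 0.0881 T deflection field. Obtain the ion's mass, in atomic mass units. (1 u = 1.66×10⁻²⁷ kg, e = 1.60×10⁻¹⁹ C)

v = E/B₁ = 1.74×10^5 m/s.
From r = mv/(qB₂), m = qB₂r/v = (1×1.60×10^-19)(0.0881)(0.0855) / (1.74×10^5) = 6.94×10^-27 kg.
In atomic mass units: m = 6.94×10^-27 / 1.66×10^-27 = 4.18 u.

m ≈ 4.18 u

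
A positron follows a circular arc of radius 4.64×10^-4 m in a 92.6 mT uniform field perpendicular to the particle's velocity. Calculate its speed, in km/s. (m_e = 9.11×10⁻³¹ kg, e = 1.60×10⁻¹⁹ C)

From qvB = mv²/r, v = qBr/m.
v = (1×1.60×10^-19)(0.0926)(4.64×10^-4) / (9.11×10^-31) = 7.55×10^6 m/s.

v ≈ 7550 km/s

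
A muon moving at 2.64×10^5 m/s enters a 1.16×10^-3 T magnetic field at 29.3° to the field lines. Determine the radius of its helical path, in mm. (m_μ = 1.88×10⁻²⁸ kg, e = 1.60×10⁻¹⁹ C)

Only the perpendicular component v⊥ = v sin29.3° = 1.29×10^5 m/s is bent by the field.
r = m v⊥ /(qB) = (1.88×10^-28)(1.29×10^5) / [(1×1.60×10^-19)(1.16×10^-3)] = 0.131 m.

r ≈ 131 mm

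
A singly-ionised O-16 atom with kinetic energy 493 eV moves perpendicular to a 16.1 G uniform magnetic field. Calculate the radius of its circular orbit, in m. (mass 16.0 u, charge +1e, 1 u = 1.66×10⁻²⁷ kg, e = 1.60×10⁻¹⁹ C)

Convert the energy: K = 493 eV = 7.89×10^-17 J.
v = √(2K/m) = √(2·7.89×10^-17/2.66×10^-26) = 7.71×10^4 m/s.
r = mv/(qB) = (2.66×10^-26)(7.71×10^4) / [(1×1.60×10^-19)(1.61×10^-3)] = 7.95 m.

r ≈ 7.95 m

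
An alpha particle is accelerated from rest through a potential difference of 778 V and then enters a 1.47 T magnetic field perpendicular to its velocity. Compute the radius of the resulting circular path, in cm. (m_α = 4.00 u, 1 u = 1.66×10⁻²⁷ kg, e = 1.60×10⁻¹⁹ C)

r ≈ 0.387 cm

The kinetic energy gained is K = qV = (2×1.60×10^-19)(778) = 2.49×10^-16 J.
v = √(2K/m) = 2.74×10^5 m/s.
r = mv/(qB) = (6.64×10^-27)(2.74×10^5) / [(2×1.60×10^-19)(1.47)] = 3.87×10^-3 m.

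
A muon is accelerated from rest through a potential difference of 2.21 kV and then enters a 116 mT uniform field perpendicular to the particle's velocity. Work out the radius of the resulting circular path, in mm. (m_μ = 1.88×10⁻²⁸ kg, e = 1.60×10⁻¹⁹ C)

The kinetic energy gained is K = qV = (1×1.60×10^-19)(2210) = 3.54×10^-16 J.
v = √(2K/m) = 1.94×10^6 m/s.
r = mv/(qB) = (1.88×10^-28)(1.94×10^6) / [(1×1.60×10^-19)(0.116)] = 0.0196 m.

r ≈ 19.6 mm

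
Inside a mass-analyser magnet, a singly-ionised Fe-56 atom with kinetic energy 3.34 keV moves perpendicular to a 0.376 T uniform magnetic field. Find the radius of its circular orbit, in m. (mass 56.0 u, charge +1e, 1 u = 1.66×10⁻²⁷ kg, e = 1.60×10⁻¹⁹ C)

Convert the energy: K = 3.34 keV = 5.34×10^-16 J.
v = √(2K/m) = √(2·5.34×10^-16/9.30×10^-26) = 1.07×10^5 m/s.
r = mv/(qB) = (9.30×10^-26)(1.07×10^5) / [(1×1.60×10^-19)(0.376)] = 0.166 m.

r ≈ 0.166 m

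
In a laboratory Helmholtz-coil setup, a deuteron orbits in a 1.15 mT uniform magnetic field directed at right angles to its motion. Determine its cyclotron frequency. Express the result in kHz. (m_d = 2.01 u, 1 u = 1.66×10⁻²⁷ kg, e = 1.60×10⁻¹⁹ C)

f = qB/(2πm) = (1×1.60×10^-19)(1.15×10^-3) / [2π(3.34×10^-27)] = 8780 Hz.

f ≈ 8.78 kHz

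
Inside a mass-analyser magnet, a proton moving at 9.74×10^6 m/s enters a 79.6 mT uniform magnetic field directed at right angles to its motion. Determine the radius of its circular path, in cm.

r ≈ 128 cm

The magnetic force provides the centripetal force: qvB = mv²/r, so r = mv/(qB).
r = (1.67×10^-27 kg)(9.74×10^6 m/s) / [(1×1.60×10^-19 C)(0.0796 T)] = 1.28 m.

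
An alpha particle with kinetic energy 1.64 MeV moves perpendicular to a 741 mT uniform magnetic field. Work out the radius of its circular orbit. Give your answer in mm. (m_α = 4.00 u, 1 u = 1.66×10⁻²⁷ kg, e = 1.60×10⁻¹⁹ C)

r ≈ 249 mm

Convert the energy: K = 1.64 MeV = 2.62×10^-13 J.
v = √(2K/m) = √(2·2.62×10^-13/6.64×10^-27) = 8.89×10^6 m/s.
r = mv/(qB) = (6.64×10^-27)(8.89×10^6) / [(2×1.60×10^-19)(0.741)] = 0.249 m.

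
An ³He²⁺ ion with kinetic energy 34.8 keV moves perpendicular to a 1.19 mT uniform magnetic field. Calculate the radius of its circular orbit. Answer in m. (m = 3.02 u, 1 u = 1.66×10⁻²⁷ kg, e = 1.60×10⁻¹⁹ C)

Convert the energy: K = 34.8 keV = 5.57×10^-15 J.
v = √(2K/m) = √(2·5.57×10^-15/5.01×10^-27) = 1.49×10^6 m/s.
r = mv/(qB) = (5.01×10^-27)(1.49×10^6) / [(2×1.60×10^-19)(1.19×10^-3)] = 19.6 m.

r ≈ 19.6 m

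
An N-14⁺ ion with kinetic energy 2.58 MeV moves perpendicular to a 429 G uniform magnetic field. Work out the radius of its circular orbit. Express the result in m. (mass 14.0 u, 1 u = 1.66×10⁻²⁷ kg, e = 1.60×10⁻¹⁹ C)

Convert the energy: K = 2.58 MeV = 4.13×10^-13 J.
v = √(2K/m) = √(2·4.13×10^-13/2.32×10^-26) = 5.96×10^6 m/s.
r = mv/(qB) = (2.32×10^-26)(5.96×10^6) / [(1×1.60×10^-19)(0.0429)] = 20.2 m.

r ≈ 20.2 m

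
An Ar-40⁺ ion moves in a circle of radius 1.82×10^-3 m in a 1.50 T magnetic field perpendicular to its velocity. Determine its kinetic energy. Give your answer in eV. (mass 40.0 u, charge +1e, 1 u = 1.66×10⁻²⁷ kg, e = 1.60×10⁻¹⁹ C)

K ≈ 8.98 eV

v = qBr/m = (1×1.60×10^-19)(1.50)(1.82×10^-3) / (6.64×10^-26) = 6580 m/s.
K = ½mv² = 0.5·(6.64×10^-26)·(6580)² = 1.44×10^-18 J = 8.98 eV.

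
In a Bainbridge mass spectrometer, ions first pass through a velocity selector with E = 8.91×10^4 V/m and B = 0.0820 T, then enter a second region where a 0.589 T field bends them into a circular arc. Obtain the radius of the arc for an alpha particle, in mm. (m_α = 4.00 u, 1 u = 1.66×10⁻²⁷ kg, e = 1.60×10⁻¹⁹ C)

r ≈ 38.3 mm

The selector passes v = E/B = 8.91×10^4/0.0820 = 1.09×10^6 m/s.
In the deflection region, r = mv/(qB₂) = (6.64×10^-27)(1.09×10^6) / [(2×1.60×10^-19)(0.589)] = 0.0383 m.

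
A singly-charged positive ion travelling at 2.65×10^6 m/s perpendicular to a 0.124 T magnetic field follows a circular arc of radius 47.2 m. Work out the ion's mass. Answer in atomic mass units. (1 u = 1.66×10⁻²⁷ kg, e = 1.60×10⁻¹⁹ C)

m ≈ 213 u

qvB = mv²/r ⇒ m = qBr/v.
m = (1×1.60×10^-19)(0.124)(47.2) / (2.65×10^6) = 3.53×10^-25 kg = 213 u.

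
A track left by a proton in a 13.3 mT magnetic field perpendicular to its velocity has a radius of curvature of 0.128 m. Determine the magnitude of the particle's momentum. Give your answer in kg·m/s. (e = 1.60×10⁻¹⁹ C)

p ≈ 2.72×10^-22 kg·m/s

Since qvB = mv²/r, the momentum p = mv = qBr.
p = (1×1.60×10^-19)(0.0133)(0.128) = 2.72×10^-22 kg·m/s.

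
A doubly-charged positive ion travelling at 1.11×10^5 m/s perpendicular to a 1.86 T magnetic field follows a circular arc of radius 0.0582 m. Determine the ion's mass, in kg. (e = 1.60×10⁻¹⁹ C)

qvB = mv²/r ⇒ m = qBr/v.
m = (2×1.60×10^-19)(1.86)(0.0582) / (1.11×10^5) = 3.12×10^-25 kg.

m ≈ 3.12×10^-25 kg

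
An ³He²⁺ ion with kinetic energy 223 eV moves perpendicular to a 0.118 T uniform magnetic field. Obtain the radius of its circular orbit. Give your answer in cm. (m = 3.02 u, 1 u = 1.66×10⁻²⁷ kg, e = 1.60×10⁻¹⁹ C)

Convert the energy: K = 223 eV = 3.57×10^-17 J.
v = √(2K/m) = √(2·3.57×10^-17/5.01×10^-27) = 1.19×10^5 m/s.
r = mv/(qB) = (5.01×10^-27)(1.19×10^5) / [(2×1.60×10^-19)(0.118)] = 0.0158 m.

r ≈ 1.58 cm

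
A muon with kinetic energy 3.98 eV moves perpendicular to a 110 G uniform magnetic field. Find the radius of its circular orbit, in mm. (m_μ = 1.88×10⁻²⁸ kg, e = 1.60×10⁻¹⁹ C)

r ≈ 8.79 mm

Convert the energy: K = 3.98 eV = 6.37×10^-19 J.
v = √(2K/m) = √(2·6.37×10^-19/1.88×10^-28) = 8.23×10^4 m/s.
r = mv/(qB) = (1.88×10^-28)(8.23×10^4) / [(1×1.60×10^-19)(0.0110)] = 8.79×10^-3 m.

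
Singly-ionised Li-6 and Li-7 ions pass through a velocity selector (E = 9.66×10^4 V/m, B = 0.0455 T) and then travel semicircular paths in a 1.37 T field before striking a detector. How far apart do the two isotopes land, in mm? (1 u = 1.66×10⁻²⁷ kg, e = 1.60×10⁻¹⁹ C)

Both emerge at v = E/B₁ = 2.12×10^6 m/s.
r = mv/(qB₂), so r₁ = 0.09647 m and r₂ = 0.1125 m, giving Δr = 0.0161 m.
After a semicircle each ion lands a diameter 2r from the entry slit, so the separation is 2Δr = 0.0322 m.

Δd ≈ 32.2 mm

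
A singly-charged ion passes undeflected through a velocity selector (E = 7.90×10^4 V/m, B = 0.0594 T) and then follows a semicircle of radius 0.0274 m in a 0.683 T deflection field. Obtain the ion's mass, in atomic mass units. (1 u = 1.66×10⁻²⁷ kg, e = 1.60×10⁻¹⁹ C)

v = E/B₁ = 1.33×10^6 m/s.
From r = mv/(qB₂), m = qB₂r/v = (1×1.60×10^-19)(0.683)(0.0274) / (1.33×10^6) = 2.25×10^-27 kg.
In atomic mass units: m = 2.25×10^-27 / 1.66×10^-27 = 1.36 u.

m ≈ 1.36 u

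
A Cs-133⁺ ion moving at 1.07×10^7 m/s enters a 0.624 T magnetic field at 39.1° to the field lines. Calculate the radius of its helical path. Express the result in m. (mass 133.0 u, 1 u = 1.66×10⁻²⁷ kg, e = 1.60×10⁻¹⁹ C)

Only the perpendicular component v⊥ = v sin39.1° = 6.75×10^6 m/s is bent by the field.
r = m v⊥ /(qB) = (2.21×10^-25)(6.75×10^6) / [(1×1.60×10^-19)(0.624)] = 14.9 m.

r ≈ 14.9 m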